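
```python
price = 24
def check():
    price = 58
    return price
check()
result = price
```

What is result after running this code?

Step 1: price = 24 globally.
Step 2: check() creates a LOCAL price = 58 (no global keyword!).
Step 3: The global price is unchanged. result = 24

The answer is 24.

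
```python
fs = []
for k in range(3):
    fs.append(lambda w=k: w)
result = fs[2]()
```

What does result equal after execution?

Step 1: Default argument w=k captures k's value at each iteration.
Step 2: fs[2] captured w = 2 when k was 2.
Step 3: result = 2

The answer is 2.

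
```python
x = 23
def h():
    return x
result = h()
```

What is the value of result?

Step 1: x = 23 is defined in the global scope.
Step 2: h() looks up x. No local x exists, so Python checks the global scope via LEGB rule and finds x = 23.
Step 3: result = 23

The answer is 23.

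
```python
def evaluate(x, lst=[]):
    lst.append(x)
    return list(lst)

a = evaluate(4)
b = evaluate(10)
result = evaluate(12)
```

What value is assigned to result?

Step 1: Default list is shared. list() creates copies for return values.
Step 2: Internal list grows: [4] -> [4, 10] -> [4, 10, 12].
Step 3: result = [4, 10, 12]

The answer is [4, 10, 12].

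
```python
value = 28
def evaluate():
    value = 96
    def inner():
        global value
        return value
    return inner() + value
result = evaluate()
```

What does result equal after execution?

Step 1: Global value = 28. evaluate() shadows with local value = 96.
Step 2: inner() uses global keyword, so inner() returns global value = 28.
Step 3: evaluate() returns 28 + 96 = 124

The answer is 124.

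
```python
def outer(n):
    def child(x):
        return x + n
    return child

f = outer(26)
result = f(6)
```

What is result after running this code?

Step 1: outer(26) creates a closure that captures n = 26.
Step 2: f(6) calls the closure with x = 6, returning 6 + 26 = 32.
Step 3: result = 32

The answer is 32.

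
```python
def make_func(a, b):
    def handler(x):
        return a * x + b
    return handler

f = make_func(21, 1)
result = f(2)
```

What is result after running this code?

Step 1: make_func(21, 1) captures a = 21, b = 1.
Step 2: f(2) computes 21 * 2 + 1 = 43.
Step 3: result = 43

The answer is 43.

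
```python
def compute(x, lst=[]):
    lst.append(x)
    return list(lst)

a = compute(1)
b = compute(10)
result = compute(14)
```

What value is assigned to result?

Step 1: Default list is shared. list() creates copies for return values.
Step 2: Internal list grows: [1] -> [1, 10] -> [1, 10, 14].
Step 3: result = [1, 10, 14]

The answer is [1, 10, 14].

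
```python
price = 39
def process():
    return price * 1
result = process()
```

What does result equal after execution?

Step 1: price = 39 is defined globally.
Step 2: process() looks up price from global scope = 39, then computes 39 * 1 = 39.
Step 3: result = 39

The answer is 39.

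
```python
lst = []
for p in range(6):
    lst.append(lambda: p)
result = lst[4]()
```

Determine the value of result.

Step 1: The loop creates 6 lambdas, all referencing the same variable p.
Step 2: After the loop, p = 5 (final value).
Step 3: lst[4]() looks up p at call time and finds 5. This is the late binding gotcha. result = 5

The answer is 5.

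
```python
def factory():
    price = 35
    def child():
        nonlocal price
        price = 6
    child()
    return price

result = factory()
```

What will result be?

Step 1: factory() sets price = 35.
Step 2: child() uses nonlocal to reassign price = 6.
Step 3: result = 6

The answer is 6.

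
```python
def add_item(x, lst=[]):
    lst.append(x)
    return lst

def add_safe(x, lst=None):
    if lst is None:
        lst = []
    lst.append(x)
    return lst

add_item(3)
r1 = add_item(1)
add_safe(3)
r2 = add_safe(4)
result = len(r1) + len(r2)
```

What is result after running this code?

Step 1: add_item shares mutable default: after 2 calls, lst = [3, 1], len = 2.
Step 2: add_safe creates fresh list each time: r2 = [4], len = 1.
Step 3: result = 2 + 1 = 3

The answer is 3.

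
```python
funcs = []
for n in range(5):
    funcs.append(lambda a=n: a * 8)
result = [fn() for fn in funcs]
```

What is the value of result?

Step 1: Default arg a=n captures n at each iteration.
Step 2: funcs[k] has a defaulting to k, returns k * 8.
Step 3: result = [0, 8, 16, 24, 32]

The answer is [0, 8, 16, 24, 32].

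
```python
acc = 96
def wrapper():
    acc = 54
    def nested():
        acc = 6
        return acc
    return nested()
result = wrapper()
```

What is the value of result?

Step 1: Three scopes define acc: global (96), wrapper (54), nested (6).
Step 2: nested() has its own local acc = 6, which shadows both enclosing and global.
Step 3: result = 6 (local wins in LEGB)

The answer is 6.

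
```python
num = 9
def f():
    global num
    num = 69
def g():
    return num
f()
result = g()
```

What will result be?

Step 1: num = 9.
Step 2: f() sets global num = 69.
Step 3: g() reads global num = 69. result = 69

The answer is 69.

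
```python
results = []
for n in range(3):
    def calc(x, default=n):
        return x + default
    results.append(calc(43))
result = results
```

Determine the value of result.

Step 1: Default argument default=n is evaluated at function definition time.
Step 2: Each iteration creates calc with default = current n value.
Step 3: calc(43) returns 43 + default. results = [43, 44, 45]

The answer is [43, 44, 45].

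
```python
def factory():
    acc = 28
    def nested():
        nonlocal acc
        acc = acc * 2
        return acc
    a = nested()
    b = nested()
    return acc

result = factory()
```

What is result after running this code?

Step 1: acc starts at 28.
Step 2: First nested(): acc = 28 * 2 = 56.
Step 3: Second nested(): acc = 56 * 2 = 112.
Step 4: result = 112

The answer is 112.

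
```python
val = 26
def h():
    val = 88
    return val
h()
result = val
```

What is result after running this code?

Step 1: Global val = 26.
Step 2: h() creates local val = 88 (shadow, not modification).
Step 3: After h() returns, global val is unchanged. result = 26

The answer is 26.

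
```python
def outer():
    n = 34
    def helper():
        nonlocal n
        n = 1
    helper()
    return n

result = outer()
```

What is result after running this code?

Step 1: outer() sets n = 34.
Step 2: helper() uses nonlocal to reassign n = 1.
Step 3: result = 1

The answer is 1.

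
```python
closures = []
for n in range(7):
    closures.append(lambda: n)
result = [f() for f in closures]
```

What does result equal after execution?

Step 1: All 7 lambdas share the same variable n.
Step 2: After the loop, n = 6.
Step 3: Each call returns 6. result = [6, 6, 6, 6, 6, 6, 6]

The answer is [6, 6, 6, 6, 6, 6, 6].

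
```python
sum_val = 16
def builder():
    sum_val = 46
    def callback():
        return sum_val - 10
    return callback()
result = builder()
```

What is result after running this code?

Step 1: builder() shadows global sum_val with sum_val = 46.
Step 2: callback() finds sum_val = 46 in enclosing scope, computes 46 - 10 = 36.
Step 3: result = 36

The answer is 36.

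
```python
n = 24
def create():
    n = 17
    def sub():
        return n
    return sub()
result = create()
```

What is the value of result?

Step 1: n = 24 globally, but create() defines n = 17 locally.
Step 2: sub() looks up n. Not in local scope, so checks enclosing scope (create) and finds n = 17.
Step 3: result = 17

The answer is 17.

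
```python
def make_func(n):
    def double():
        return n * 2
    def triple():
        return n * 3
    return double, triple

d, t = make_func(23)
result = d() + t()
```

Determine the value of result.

Step 1: Both closures capture the same n = 23.
Step 2: d() = 23 * 2 = 46, t() = 23 * 3 = 69.
Step 3: result = 46 + 69 = 115

The answer is 115.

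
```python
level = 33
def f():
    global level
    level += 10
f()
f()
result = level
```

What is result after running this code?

Step 1: level = 33.
Step 2: First f(): level = 33 + 10 = 43.
Step 3: Second f(): level = 43 + 10 = 53. result = 53

The answer is 53.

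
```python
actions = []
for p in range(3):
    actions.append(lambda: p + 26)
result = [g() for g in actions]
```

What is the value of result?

Step 1: All lambdas capture p by reference. After the loop, p = 2.
Step 2: Each call returns 2 + 26 = 28.
Step 3: result = [28, 28, 28]

The answer is [28, 28, 28].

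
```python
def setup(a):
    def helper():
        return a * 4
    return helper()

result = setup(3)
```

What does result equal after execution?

Step 1: setup(3) binds parameter a = 3.
Step 2: helper() accesses a = 3 from enclosing scope.
Step 3: result = 3 * 4 = 12

The answer is 12.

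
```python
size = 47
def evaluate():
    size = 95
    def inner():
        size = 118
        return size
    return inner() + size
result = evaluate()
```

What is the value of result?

Step 1: evaluate() has local size = 95. inner() has local size = 118.
Step 2: inner() returns its local size = 118.
Step 3: evaluate() returns 118 + its own size (95) = 213

The answer is 213.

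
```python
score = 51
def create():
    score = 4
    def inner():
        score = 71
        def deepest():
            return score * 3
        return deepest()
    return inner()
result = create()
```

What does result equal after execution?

Step 1: deepest() looks up score through LEGB: not local, finds score = 71 in enclosing inner().
Step 2: Returns 71 * 3 = 213.
Step 3: result = 213

The answer is 213.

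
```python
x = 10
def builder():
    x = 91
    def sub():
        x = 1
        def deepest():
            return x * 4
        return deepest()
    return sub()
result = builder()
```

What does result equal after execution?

Step 1: deepest() looks up x through LEGB: not local, finds x = 1 in enclosing sub().
Step 2: Returns 1 * 4 = 4.
Step 3: result = 4

The answer is 4.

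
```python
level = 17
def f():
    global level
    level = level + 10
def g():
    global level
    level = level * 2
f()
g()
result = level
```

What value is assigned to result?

Step 1: level = 17.
Step 2: f() adds 10: level = 17 + 10 = 27.
Step 3: g() doubles: level = 27 * 2 = 54.
Step 4: result = 54

The answer is 54.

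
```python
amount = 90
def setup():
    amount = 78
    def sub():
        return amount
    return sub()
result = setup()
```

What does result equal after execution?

Step 1: amount = 90 globally, but setup() defines amount = 78 locally.
Step 2: sub() looks up amount. Not in local scope, so checks enclosing scope (setup) and finds amount = 78.
Step 3: result = 78

The answer is 78.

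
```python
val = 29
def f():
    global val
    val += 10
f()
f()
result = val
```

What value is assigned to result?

Step 1: val = 29.
Step 2: First f(): val = 29 + 10 = 39.
Step 3: Second f(): val = 39 + 10 = 49. result = 49

The answer is 49.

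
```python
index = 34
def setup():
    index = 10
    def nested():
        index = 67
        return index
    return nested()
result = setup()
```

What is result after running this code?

Step 1: Three scopes define index: global (34), setup (10), nested (67).
Step 2: nested() has its own local index = 67, which shadows both enclosing and global.
Step 3: result = 67 (local wins in LEGB)

The answer is 67.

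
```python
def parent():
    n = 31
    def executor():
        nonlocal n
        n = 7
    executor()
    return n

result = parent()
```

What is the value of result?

Step 1: parent() sets n = 31.
Step 2: executor() uses nonlocal to reassign n = 7.
Step 3: result = 7

The answer is 7.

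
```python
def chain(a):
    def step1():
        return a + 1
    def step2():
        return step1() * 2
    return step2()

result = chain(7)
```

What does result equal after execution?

Step 1: chain(7) captures a = 7.
Step 2: step2() calls step1() which returns 7 + 1 = 8.
Step 3: step2() returns 8 * 2 = 16

The answer is 16.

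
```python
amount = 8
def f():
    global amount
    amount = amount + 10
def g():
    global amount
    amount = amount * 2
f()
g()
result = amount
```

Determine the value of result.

Step 1: amount = 8.
Step 2: f() adds 10: amount = 8 + 10 = 18.
Step 3: g() doubles: amount = 18 * 2 = 36.
Step 4: result = 36

The answer is 36.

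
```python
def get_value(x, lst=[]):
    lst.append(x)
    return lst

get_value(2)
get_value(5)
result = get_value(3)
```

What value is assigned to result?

Step 1: Mutable default argument gotcha! The list [] is created once.
Step 2: Each call appends to the SAME list: [2], [2, 5], [2, 5, 3].
Step 3: result = [2, 5, 3]

The answer is [2, 5, 3].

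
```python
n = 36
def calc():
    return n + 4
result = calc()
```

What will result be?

Step 1: n = 36 is defined globally.
Step 2: calc() looks up n from global scope = 36, then computes 36 + 4 = 40.
Step 3: result = 40

The answer is 40.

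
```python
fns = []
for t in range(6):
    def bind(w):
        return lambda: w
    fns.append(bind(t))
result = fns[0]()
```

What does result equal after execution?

Step 1: bind(t) creates a new scope capturing w = t at call time.
Step 2: fns[0] = bind(0), so its lambda captures w = 0.
Step 3: result = 0 (closure factory fixes late binding)

The answer is 0.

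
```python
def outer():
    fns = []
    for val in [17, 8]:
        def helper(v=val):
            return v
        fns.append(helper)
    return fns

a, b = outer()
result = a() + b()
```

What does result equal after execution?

Step 1: Default argument v=val captures val at each iteration.
Step 2: a() returns 17 (captured at first iteration), b() returns 8 (captured at second).
Step 3: result = 17 + 8 = 25

The answer is 25.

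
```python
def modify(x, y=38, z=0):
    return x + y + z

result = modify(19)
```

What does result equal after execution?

Step 1: modify(19) uses defaults y = 38, z = 0.
Step 2: Returns 19 + 38 + 0 = 57.
Step 3: result = 57

The answer is 57.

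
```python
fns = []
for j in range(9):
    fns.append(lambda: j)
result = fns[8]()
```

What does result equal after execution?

Step 1: The loop creates 9 lambdas, all referencing the same variable j.
Step 2: After the loop, j = 8 (final value).
Step 3: fns[8]() looks up j at call time and finds 8. This is the late binding gotcha. result = 8

The answer is 8.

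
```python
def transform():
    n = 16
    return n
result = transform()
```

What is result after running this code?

Step 1: transform() defines n = 16 in its local scope.
Step 2: return n finds the local variable n = 16.
Step 3: result = 16

The answer is 16.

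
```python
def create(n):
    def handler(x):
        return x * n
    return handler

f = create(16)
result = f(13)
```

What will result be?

Step 1: create(16) creates a closure capturing n = 16.
Step 2: f(13) computes 13 * 16 = 208.
Step 3: result = 208

The answer is 208.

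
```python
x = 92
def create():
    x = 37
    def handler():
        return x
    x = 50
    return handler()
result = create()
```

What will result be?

Step 1: create() sets x = 37, then later x = 50.
Step 2: handler() is called after x is reassigned to 50. Closures capture variables by reference, not by value.
Step 3: result = 50

The answer is 50.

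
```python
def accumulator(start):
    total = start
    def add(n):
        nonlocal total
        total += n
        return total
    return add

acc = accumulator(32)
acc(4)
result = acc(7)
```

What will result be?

Step 1: accumulator(32) creates closure with total = 32.
Step 2: First acc(4): total = 32 + 4 = 36.
Step 3: Second acc(7): total = 36 + 7 = 43. result = 43

The answer is 43.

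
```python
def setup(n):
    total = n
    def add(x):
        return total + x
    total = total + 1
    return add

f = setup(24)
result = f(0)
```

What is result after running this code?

Step 1: setup(24) sets total = 24, then total = 24 + 1 = 25.
Step 2: Closures capture by reference, so add sees total = 25.
Step 3: f(0) returns 25 + 0 = 25

The answer is 25.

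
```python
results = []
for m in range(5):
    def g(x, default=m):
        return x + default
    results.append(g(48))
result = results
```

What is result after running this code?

Step 1: Default argument default=m is evaluated at function definition time.
Step 2: Each iteration creates g with default = current m value.
Step 3: g(48) returns 48 + default. results = [48, 49, 50, 51, 52]

The answer is [48, 49, 50, 51, 52].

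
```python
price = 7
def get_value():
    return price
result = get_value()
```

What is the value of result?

Step 1: price = 7 is defined in the global scope.
Step 2: get_value() looks up price. No local price exists, so Python checks the global scope via LEGB rule and finds price = 7.
Step 3: result = 7

The answer is 7.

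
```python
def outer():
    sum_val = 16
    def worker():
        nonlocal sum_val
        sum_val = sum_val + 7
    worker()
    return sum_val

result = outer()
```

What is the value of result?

Step 1: outer() sets sum_val = 16.
Step 2: worker() uses nonlocal to modify sum_val in outer's scope: sum_val = 16 + 7 = 23.
Step 3: outer() returns the modified sum_val = 23

The answer is 23.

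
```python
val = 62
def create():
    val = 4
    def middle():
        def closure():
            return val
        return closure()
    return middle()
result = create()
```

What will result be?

Step 1: create() defines val = 4. middle() and closure() have no local val.
Step 2: closure() checks local (none), enclosing middle() (none), enclosing create() and finds val = 4.
Step 3: result = 4

The answer is 4.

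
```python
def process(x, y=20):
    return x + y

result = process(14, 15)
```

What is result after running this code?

Step 1: process(14, 15) overrides default y with 15.
Step 2: Returns 14 + 15 = 29.
Step 3: result = 29

The answer is 29.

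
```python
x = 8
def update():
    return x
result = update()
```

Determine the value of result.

Step 1: x = 8 is defined in the global scope.
Step 2: update() looks up x. No local x exists, so Python checks the global scope via LEGB rule and finds x = 8.
Step 3: result = 8

The answer is 8.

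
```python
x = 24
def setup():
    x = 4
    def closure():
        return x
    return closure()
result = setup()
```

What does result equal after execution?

Step 1: x = 24 globally, but setup() defines x = 4 locally.
Step 2: closure() looks up x. Not in local scope, so checks enclosing scope (setup) and finds x = 4.
Step 3: result = 4

The answer is 4.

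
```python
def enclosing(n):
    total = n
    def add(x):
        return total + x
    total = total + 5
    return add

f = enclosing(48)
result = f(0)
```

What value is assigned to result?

Step 1: enclosing(48) sets total = 48, then total = 48 + 5 = 53.
Step 2: Closures capture by reference, so add sees total = 53.
Step 3: f(0) returns 53 + 0 = 53

The answer is 53.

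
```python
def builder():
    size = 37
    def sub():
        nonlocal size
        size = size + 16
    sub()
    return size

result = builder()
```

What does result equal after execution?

Step 1: builder() sets size = 37.
Step 2: sub() uses nonlocal to modify size in builder's scope: size = 37 + 16 = 53.
Step 3: builder() returns the modified size = 53

The answer is 53.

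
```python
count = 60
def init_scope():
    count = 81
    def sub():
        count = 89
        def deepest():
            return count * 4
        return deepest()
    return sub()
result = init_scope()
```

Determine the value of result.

Step 1: deepest() looks up count through LEGB: not local, finds count = 89 in enclosing sub().
Step 2: Returns 89 * 4 = 356.
Step 3: result = 356

The answer is 356.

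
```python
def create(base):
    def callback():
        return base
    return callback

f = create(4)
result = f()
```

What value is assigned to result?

Step 1: create(4) creates closure capturing base = 4.
Step 2: f() returns the captured base = 4.
Step 3: result = 4

The answer is 4.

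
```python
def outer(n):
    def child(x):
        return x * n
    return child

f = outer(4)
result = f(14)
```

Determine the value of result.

Step 1: outer(4) creates a closure capturing n = 4.
Step 2: f(14) computes 14 * 4 = 56.
Step 3: result = 56

The answer is 56.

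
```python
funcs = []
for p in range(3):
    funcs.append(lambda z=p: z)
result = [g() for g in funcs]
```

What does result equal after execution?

Step 1: Default arg z=p captures p at each iteration.
Step 2: Each lambda has its own default: 0, 1, ..., 2.
Step 3: result = [0, 1, 2]

The answer is [0, 1, 2].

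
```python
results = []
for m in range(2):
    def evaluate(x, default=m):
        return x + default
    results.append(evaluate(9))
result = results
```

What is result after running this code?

Step 1: Default argument default=m is evaluated at function definition time.
Step 2: Each iteration creates evaluate with default = current m value.
Step 3: evaluate(9) returns 9 + default. results = [9, 10]

The answer is [9, 10].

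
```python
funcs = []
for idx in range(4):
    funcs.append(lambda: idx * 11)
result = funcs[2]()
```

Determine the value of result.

Step 1: All lambdas reference the same variable idx (late binding).
Step 2: After the loop, idx = 3. Every lambda returns idx * 11.
Step 3: funcs[2]() = 3 * 11 = 33

The answer is 33.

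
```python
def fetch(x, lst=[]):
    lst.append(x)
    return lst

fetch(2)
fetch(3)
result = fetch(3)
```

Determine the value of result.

Step 1: Mutable default argument gotcha! The list [] is created once.
Step 2: Each call appends to the SAME list: [2], [2, 3], [2, 3, 3].
Step 3: result = [2, 3, 3]

The answer is [2, 3, 3].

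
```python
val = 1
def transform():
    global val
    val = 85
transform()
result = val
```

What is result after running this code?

Step 1: val = 1 globally.
Step 2: transform() declares global val and sets it to 85.
Step 3: After transform(), global val = 85. result = 85

The answer is 85.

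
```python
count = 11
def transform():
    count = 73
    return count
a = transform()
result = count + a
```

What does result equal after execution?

Step 1: Global count = 11. transform() returns local count = 73.
Step 2: a = 73. Global count still = 11.
Step 3: result = 11 + 73 = 84

The answer is 84.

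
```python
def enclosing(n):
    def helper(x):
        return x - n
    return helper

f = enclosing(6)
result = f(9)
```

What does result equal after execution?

Step 1: enclosing(6) creates a closure capturing n = 6.
Step 2: f(9) computes 9 - 6 = 3.
Step 3: result = 3

The answer is 3.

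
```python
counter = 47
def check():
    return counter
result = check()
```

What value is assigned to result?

Step 1: counter = 47 is defined in the global scope.
Step 2: check() looks up counter. No local counter exists, so Python checks the global scope via LEGB rule and finds counter = 47.
Step 3: result = 47

The answer is 47.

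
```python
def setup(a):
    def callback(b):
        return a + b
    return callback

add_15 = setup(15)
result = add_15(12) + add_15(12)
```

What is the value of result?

Step 1: add_15 captures a = 15.
Step 2: add_15(12) = 15 + 12 = 27, called twice.
Step 3: result = 27 + 27 = 54

The answer is 54.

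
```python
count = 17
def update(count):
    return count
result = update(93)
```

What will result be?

Step 1: Global count = 17.
Step 2: update(93) takes parameter count = 93, which shadows the global.
Step 3: result = 93

The answer is 93.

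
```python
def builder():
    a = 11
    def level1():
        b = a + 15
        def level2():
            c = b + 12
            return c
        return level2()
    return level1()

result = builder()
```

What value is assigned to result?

Step 1: a = 11. b = a + 15 = 26.
Step 2: c = b + 12 = 26 + 12 = 38.
Step 3: result = 38

The answer is 38.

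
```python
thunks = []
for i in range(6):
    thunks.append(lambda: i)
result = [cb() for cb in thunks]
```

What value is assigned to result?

Step 1: All 6 lambdas share the same variable i.
Step 2: After the loop, i = 5.
Step 3: Each call returns 5. result = [5, 5, 5, 5, 5, 5]

The answer is [5, 5, 5, 5, 5, 5].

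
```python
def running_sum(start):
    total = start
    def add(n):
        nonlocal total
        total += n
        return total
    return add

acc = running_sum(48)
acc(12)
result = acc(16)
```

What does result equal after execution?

Step 1: running_sum(48) creates closure with total = 48.
Step 2: First acc(12): total = 48 + 12 = 60.
Step 3: Second acc(16): total = 60 + 16 = 76. result = 76

The answer is 76.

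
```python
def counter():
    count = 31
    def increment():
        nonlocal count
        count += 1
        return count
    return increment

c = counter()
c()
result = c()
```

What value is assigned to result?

Step 1: counter() creates closure with count = 31.
Step 2: Each c() call increments count via nonlocal. After 2 calls: 31 + 2 = 33.
Step 3: result = 33

The answer is 33.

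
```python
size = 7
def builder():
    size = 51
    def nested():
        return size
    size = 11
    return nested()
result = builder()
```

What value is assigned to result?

Step 1: builder() sets size = 51, then later size = 11.
Step 2: nested() is called after size is reassigned to 11. Closures capture variables by reference, not by value.
Step 3: result = 11

The answer is 11.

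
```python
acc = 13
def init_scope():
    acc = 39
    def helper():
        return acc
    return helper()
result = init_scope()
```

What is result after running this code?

Step 1: acc = 13 globally, but init_scope() defines acc = 39 locally.
Step 2: helper() looks up acc. Not in local scope, so checks enclosing scope (init_scope) and finds acc = 39.
Step 3: result = 39

The answer is 39.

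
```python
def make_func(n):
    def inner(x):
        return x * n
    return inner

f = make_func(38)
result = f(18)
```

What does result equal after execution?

Step 1: make_func(38) creates a closure capturing n = 38.
Step 2: f(18) computes 18 * 38 = 684.
Step 3: result = 684

The answer is 684.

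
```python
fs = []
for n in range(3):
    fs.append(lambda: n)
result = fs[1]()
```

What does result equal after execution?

Step 1: The loop creates 3 lambdas, all referencing the same variable n.
Step 2: After the loop, n = 2 (final value).
Step 3: fs[1]() looks up n at call time and finds 2. This is the late binding gotcha. result = 2

The answer is 2.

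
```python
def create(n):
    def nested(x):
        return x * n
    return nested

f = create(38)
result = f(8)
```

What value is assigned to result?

Step 1: create(38) creates a closure capturing n = 38.
Step 2: f(8) computes 8 * 38 = 304.
Step 3: result = 304

The answer is 304.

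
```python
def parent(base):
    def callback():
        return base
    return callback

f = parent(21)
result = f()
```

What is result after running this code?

Step 1: parent(21) creates closure capturing base = 21.
Step 2: f() returns the captured base = 21.
Step 3: result = 21

The answer is 21.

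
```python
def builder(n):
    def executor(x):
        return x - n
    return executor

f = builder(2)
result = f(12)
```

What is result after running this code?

Step 1: builder(2) creates a closure capturing n = 2.
Step 2: f(12) computes 12 - 2 = 10.
Step 3: result = 10

The answer is 10.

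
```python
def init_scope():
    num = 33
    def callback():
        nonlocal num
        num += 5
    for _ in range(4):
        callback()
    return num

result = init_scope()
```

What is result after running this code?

Step 1: num = 33.
Step 2: callback() is called 4 times in a loop, each adding 5 via nonlocal.
Step 3: num = 33 + 5 * 4 = 53

The answer is 53.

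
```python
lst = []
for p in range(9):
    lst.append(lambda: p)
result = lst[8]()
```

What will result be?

Step 1: The loop creates 9 lambdas, all referencing the same variable p.
Step 2: After the loop, p = 8 (final value).
Step 3: lst[8]() looks up p at call time and finds 8. This is the late binding gotcha. result = 8

The answer is 8.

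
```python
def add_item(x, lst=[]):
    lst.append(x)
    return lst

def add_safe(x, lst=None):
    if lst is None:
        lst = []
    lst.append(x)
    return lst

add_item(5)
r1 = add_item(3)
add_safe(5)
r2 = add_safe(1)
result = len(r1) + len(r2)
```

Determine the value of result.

Step 1: add_item shares mutable default: after 2 calls, lst = [5, 3], len = 2.
Step 2: add_safe creates fresh list each time: r2 = [1], len = 1.
Step 3: result = 2 + 1 = 3

The answer is 3.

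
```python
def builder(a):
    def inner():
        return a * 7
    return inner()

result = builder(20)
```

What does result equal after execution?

Step 1: builder(20) binds parameter a = 20.
Step 2: inner() accesses a = 20 from enclosing scope.
Step 3: result = 20 * 7 = 140

The answer is 140.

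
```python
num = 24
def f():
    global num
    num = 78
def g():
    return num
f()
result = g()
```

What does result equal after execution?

Step 1: num = 24.
Step 2: f() sets global num = 78.
Step 3: g() reads global num = 78. result = 78

The answer is 78.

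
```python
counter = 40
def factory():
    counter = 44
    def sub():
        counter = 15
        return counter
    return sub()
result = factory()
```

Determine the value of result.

Step 1: Three scopes define counter: global (40), factory (44), sub (15).
Step 2: sub() has its own local counter = 15, which shadows both enclosing and global.
Step 3: result = 15 (local wins in LEGB)

The answer is 15.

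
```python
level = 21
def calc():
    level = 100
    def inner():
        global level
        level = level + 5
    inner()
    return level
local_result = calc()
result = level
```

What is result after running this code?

Step 1: Global level = 21. calc() creates local level = 100.
Step 2: inner() declares global level and adds 5: global level = 21 + 5 = 26.
Step 3: calc() returns its local level = 100 (unaffected by inner).
Step 4: result = global level = 26

The answer is 26.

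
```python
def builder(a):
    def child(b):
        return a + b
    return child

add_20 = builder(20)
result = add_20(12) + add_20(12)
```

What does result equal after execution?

Step 1: add_20 captures a = 20.
Step 2: add_20(12) = 20 + 12 = 32, called twice.
Step 3: result = 32 + 32 = 64

The answer is 64.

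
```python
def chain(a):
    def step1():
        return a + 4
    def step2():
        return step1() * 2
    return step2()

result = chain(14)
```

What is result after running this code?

Step 1: chain(14) captures a = 14.
Step 2: step2() calls step1() which returns 14 + 4 = 18.
Step 3: step2() returns 18 * 2 = 36

The answer is 36.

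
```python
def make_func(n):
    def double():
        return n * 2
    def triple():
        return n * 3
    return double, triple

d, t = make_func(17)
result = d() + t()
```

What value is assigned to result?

Step 1: Both closures capture the same n = 17.
Step 2: d() = 17 * 2 = 34, t() = 17 * 3 = 51.
Step 3: result = 34 + 51 = 85

The answer is 85.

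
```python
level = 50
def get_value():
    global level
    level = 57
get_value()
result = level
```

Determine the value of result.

Step 1: level = 50 globally.
Step 2: get_value() declares global level and sets it to 57.
Step 3: After get_value(), global level = 57. result = 57

The answer is 57.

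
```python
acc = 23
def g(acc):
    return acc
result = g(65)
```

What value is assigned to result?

Step 1: Global acc = 23.
Step 2: g(65) takes parameter acc = 65, which shadows the global.
Step 3: result = 65

The answer is 65.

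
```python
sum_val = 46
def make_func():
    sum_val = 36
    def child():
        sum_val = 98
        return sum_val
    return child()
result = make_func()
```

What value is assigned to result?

Step 1: Three scopes define sum_val: global (46), make_func (36), child (98).
Step 2: child() has its own local sum_val = 98, which shadows both enclosing and global.
Step 3: result = 98 (local wins in LEGB)

The answer is 98.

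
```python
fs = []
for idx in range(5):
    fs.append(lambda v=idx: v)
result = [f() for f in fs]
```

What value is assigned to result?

Step 1: Default arg v=idx captures idx at each iteration.
Step 2: Each lambda has its own default: 0, 1, ..., 4.
Step 3: result = [0, 1, 2, 3, 4]

The answer is [0, 1, 2, 3, 4].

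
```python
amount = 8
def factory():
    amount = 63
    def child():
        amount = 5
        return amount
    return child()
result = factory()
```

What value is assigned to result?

Step 1: Three scopes define amount: global (8), factory (63), child (5).
Step 2: child() has its own local amount = 5, which shadows both enclosing and global.
Step 3: result = 5 (local wins in LEGB)

The answer is 5.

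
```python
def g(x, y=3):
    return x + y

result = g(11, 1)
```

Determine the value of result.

Step 1: g(11, 1) overrides default y with 1.
Step 2: Returns 11 + 1 = 12.
Step 3: result = 12

The answer is 12.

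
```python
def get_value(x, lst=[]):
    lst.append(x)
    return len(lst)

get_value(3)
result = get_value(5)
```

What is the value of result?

Step 1: Mutable default list persists between calls.
Step 2: First call: lst = [3], len = 1. Second call: lst = [3, 5], len = 2.
Step 3: result = 2

The answer is 2.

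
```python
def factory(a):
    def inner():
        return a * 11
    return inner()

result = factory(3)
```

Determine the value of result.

Step 1: factory(3) binds parameter a = 3.
Step 2: inner() accesses a = 3 from enclosing scope.
Step 3: result = 3 * 11 = 33

The answer is 33.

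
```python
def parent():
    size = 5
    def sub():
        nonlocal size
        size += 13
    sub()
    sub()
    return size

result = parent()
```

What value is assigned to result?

Step 1: size starts at 5.
Step 2: sub() is called 2 times, each adding 13.
Step 3: size = 5 + 13 * 2 = 31

The answer is 31.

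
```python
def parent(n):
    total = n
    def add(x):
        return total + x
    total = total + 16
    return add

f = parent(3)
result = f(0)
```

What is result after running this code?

Step 1: parent(3) sets total = 3, then total = 3 + 16 = 19.
Step 2: Closures capture by reference, so add sees total = 19.
Step 3: f(0) returns 19 + 0 = 19

The answer is 19.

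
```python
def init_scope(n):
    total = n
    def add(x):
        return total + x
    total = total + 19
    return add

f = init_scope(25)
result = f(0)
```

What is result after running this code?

Step 1: init_scope(25) sets total = 25, then total = 25 + 19 = 44.
Step 2: Closures capture by reference, so add sees total = 44.
Step 3: f(0) returns 44 + 0 = 44

The answer is 44.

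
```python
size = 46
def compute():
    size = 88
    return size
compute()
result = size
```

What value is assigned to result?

Step 1: Global size = 46.
Step 2: compute() creates local size = 88 (shadow, not modification).
Step 3: After compute() returns, global size is unchanged. result = 46

The answer is 46.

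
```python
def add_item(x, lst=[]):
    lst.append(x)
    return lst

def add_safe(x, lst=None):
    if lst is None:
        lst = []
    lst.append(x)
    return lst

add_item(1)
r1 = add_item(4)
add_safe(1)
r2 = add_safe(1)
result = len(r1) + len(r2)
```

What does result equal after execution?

Step 1: add_item shares mutable default: after 2 calls, lst = [1, 4], len = 2.
Step 2: add_safe creates fresh list each time: r2 = [1], len = 1.
Step 3: result = 2 + 1 = 3

The answer is 3.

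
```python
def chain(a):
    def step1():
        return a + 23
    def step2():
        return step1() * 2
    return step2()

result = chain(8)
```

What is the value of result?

Step 1: chain(8) captures a = 8.
Step 2: step2() calls step1() which returns 8 + 23 = 31.
Step 3: step2() returns 31 * 2 = 62

The answer is 62.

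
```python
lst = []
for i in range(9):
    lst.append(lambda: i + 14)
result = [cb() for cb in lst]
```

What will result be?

Step 1: All lambdas capture i by reference. After the loop, i = 8.
Step 2: Each call returns 8 + 14 = 22.
Step 3: result = [22, 22, 22, 22, 22, 22, 22, 22, 22]

The answer is [22, 22, 22, 22, 22, 22, 22, 22, 22].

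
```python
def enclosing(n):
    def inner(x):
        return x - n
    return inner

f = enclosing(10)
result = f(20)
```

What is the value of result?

Step 1: enclosing(10) creates a closure capturing n = 10.
Step 2: f(20) computes 20 - 10 = 10.
Step 3: result = 10

The answer is 10.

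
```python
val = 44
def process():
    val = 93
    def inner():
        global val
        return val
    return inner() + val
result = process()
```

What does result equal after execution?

Step 1: Global val = 44. process() shadows with local val = 93.
Step 2: inner() uses global keyword, so inner() returns global val = 44.
Step 3: process() returns 44 + 93 = 137

The answer is 137.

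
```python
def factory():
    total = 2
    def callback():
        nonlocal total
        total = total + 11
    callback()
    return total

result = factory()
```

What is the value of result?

Step 1: factory() sets total = 2.
Step 2: callback() uses nonlocal to modify total in factory's scope: total = 2 + 11 = 13.
Step 3: factory() returns the modified total = 13

The answer is 13.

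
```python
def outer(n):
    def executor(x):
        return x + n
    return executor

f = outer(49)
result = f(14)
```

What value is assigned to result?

Step 1: outer(49) creates a closure that captures n = 49.
Step 2: f(14) calls the closure with x = 14, returning 14 + 49 = 63.
Step 3: result = 63

The answer is 63.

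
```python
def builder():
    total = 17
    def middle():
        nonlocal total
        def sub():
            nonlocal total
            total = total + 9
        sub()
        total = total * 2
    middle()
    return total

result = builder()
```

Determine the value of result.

Step 1: total = 17.
Step 2: sub() adds 9: total = 17 + 9 = 26.
Step 3: middle() doubles: total = 26 * 2 = 52.
Step 4: result = 52

The answer is 52.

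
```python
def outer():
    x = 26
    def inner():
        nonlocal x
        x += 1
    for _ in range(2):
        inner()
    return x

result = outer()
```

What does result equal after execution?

Step 1: x = 26.
Step 2: inner() is called 2 times in a loop, each adding 1 via nonlocal.
Step 3: x = 26 + 1 * 2 = 28

The answer is 28.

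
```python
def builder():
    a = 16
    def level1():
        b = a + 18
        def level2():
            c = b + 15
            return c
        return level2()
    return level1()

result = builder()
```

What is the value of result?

Step 1: a = 16. b = a + 18 = 34.
Step 2: c = b + 15 = 34 + 15 = 49.
Step 3: result = 49

The answer is 49.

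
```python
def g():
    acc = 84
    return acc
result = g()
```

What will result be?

Step 1: g() defines acc = 84 in its local scope.
Step 2: return acc finds the local variable acc = 84.
Step 3: result = 84

The answer is 84.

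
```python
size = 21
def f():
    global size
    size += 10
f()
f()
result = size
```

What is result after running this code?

Step 1: size = 21.
Step 2: First f(): size = 21 + 10 = 31.
Step 3: Second f(): size = 31 + 10 = 41. result = 41

The answer is 41.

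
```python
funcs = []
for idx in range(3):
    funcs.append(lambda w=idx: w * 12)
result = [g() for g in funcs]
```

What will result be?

Step 1: Default arg w=idx captures idx at each iteration.
Step 2: funcs[k] has w defaulting to k, returns k * 12.
Step 3: result = [0, 12, 24]

The answer is [0, 12, 24].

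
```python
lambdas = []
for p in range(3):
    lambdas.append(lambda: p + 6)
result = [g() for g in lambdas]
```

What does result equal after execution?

Step 1: All lambdas capture p by reference. After the loop, p = 2.
Step 2: Each call returns 2 + 6 = 8.
Step 3: result = [8, 8, 8]

The answer is [8, 8, 8].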